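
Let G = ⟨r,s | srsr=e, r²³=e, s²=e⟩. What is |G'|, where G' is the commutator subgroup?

G' = [G, G] is generated by all commutators. The generator-pair commutators are: [r, s] = r².
The subgroup they normally generate is {e, r, r², r³, r⁴, r⁵, r⁶, r⁷, r⁸, r⁹, r¹⁰, r¹¹, r¹², r¹³, r¹⁴, r¹⁵, r¹⁶, r¹⁷, r¹⁸, r¹⁹, r²⁰, r²¹, r²²}, of order 23.
Check: |G/G'| = 46/23 = 2 is the order of the abelianisation.

Answer: 23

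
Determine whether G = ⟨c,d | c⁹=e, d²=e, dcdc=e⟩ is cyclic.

Every cyclic group is abelian. But c·d = cd while d·c = c⁸d, so c·d ≠ d·c and G is not abelian. Hence G is not cyclic.

Answer: No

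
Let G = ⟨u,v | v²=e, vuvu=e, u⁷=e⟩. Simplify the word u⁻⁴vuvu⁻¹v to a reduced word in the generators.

Multiply left to right, reducing at each step:
  (u³) · v = u³v
  (u³v) · u = u²v
  (u²v) · v = u²
  (u²) · u⁻¹ = u
  u · v = uv

Answer: uv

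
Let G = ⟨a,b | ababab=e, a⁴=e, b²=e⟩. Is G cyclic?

Every cyclic group is abelian. But a·b = ab while b·a = ba, so a·b ≠ b·a and G is not abelian. Hence G is not cyclic.

Answer: No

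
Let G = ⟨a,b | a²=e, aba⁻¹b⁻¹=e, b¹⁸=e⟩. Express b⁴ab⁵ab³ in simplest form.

Multiply left to right, reducing at each step:
  (b⁴) · a = ab⁴
  (ab⁴) · b⁵ = ab⁹
  (ab⁹) · a = b⁹
  (b⁹) · b³ = b¹²

Answer: b¹²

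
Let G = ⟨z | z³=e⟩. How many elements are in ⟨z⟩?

|⟨z⟩| equals the order of z. Compute successive powers until reaching e:
  z¹ = z, z² = z², z³ = e.
The smallest positive k with zᵏ = e is 3, so |⟨z⟩| = 3.

Answer: 3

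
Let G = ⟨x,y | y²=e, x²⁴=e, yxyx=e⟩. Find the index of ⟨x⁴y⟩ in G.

First find ord(x⁴y) by computing successive powers:
  (x⁴y)¹ = x⁴y, (x⁴y)² = e.
So |⟨x⁴y⟩| = ord(x⁴y) = 2. With |G| = 48, by Lagrange [G : ⟨x⁴y⟩] = 48/2 = 24.

Answer: 24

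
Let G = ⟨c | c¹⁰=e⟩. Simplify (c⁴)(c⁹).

Compute (c⁴) · (c⁹) by multiplying left to right and reducing via the relations at each step:
  (c⁴) · c⁹ = c³

Answer: c³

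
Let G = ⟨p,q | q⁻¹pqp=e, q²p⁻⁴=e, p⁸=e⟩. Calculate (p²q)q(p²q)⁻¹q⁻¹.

[(p²q), q] = (p²q)·q·(p²q)⁻¹·q⁻¹.
  (p²q) · q = p⁶
  (p⁶) · (p²q⁻¹) = q⁻¹
  (q⁻¹) · (q⁻¹) = p⁴

Answer: p⁴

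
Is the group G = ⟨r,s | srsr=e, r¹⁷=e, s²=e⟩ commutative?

r·s = rs but s·r = r¹⁶s, so r·s ≠ s·r and G is not abelian.

Answer: No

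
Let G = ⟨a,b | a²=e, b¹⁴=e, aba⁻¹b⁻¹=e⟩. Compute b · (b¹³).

Compute b · (b¹³) by multiplying left to right and reducing via the relations at each step:
  b · b¹³ = e

Answer: e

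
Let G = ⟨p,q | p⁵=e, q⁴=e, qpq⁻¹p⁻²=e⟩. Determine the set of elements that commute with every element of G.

An element z ∈ Z(G) iff z commutes with every generator.
For example e is central: e·p = p = p·e; e·q = q = q·e.
Whereas p ∉ Z(G) since p·q = pq ≠ p²q = q·p.
Checking each of the 20 elements this way gives Z(G) = {e}, of order 1.

Answer: {e}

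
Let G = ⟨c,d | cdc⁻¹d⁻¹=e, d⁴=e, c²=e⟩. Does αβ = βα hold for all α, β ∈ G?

Each pair of generators commutes: c·d = cd = d·c. Since the generators pairwise commute, every element of G commutes with every other, so G is abelian.

Answer: Yes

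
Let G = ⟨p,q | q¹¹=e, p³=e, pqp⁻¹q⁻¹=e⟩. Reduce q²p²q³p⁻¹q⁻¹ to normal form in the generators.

Multiply left to right, reducing at each step:
  (q²) · p² = p²q²
  (p²q²) · q³ = p²q⁵
  (p²q⁵) · p⁻¹ = pq⁵
  (pq⁵) · q⁻¹ = pq⁴

Answer: pq⁴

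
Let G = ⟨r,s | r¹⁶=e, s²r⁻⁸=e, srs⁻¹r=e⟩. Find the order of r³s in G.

Compute successive powers until reaching e:
  (r³s)¹ = r³s, (r³s)² = r⁸, (r³s)³ = r³s⁻¹, (r³s)⁴ = e.
The smallest positive k with (r³s)ᵏ = e is 4.

Answer: 4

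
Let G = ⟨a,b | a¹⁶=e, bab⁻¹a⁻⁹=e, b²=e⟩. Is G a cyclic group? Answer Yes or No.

Every cyclic group is abelian. But a·b = ab while b·a = a⁹b, so a·b ≠ b·a and G is not abelian. Hence G is not cyclic.

Answer: No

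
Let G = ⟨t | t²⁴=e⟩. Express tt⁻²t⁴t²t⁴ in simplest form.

Multiply left to right, reducing at each step:
  t · t⁻² = t²³
  (t²³) · t⁴ = t³
  (t³) · t² = t⁵
  (t⁵) · t⁴ = t⁹

Answer: t⁹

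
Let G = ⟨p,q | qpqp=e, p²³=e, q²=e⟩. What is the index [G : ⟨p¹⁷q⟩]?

First find ord(p¹⁷q) by computing successive powers:
  (p¹⁷q)¹ = p¹⁷q, (p¹⁷q)² = e.
So |⟨p¹⁷q⟩| = ord(p¹⁷q) = 2. With |G| = 46, by Lagrange [G : ⟨p¹⁷q⟩] = 46/2 = 23.

Answer: 23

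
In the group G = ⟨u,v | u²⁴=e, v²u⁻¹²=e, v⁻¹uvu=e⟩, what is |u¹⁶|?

Compute successive powers until reaching e:
  (u¹⁶)¹ = u¹⁶, (u¹⁶)² = u⁸, (u¹⁶)³ = e.
The smallest positive k with (u¹⁶)ᵏ = e is 3.

Answer: 3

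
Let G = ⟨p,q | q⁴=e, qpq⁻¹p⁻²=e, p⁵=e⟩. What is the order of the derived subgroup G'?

G' = [G, G] is generated by all commutators. The generator-pair commutators are: [p, q] = p⁴.
The subgroup they normally generate is {e, p, p², p³, p⁴}, of order 5.
Check: |G/G'| = 20/5 = 4 is the order of the abelianisation.

Answer: 5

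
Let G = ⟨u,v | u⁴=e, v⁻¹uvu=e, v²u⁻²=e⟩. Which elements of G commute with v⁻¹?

⟨v⁻¹⟩ ⊆ C_G(v⁻¹) since powers of v⁻¹ commute with v⁻¹; so |C_G(v⁻¹)| ≥ |⟨v⁻¹⟩| = 4.
By orbit–stabilizer, |C_G(v⁻¹)| = |G| / |conj. class of v⁻¹| = 8 / 2 = 4.
The 4 elements commuting with v⁻¹ are {e, u², v, v⁻¹}.

Answer: {e, u², v, v⁻¹}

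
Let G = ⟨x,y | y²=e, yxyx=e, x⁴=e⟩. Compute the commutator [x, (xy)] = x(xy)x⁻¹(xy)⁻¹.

[x, (xy)] = x·(xy)·x⁻¹·(xy)⁻¹.
  x · (xy) = x²y
  (x²y) · (x³) = x³y
  (x³y) · (xy) = x²

Answer: x²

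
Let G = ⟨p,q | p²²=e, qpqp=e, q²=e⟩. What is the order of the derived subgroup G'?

G' = [G, G] is generated by all commutators. The generator-pair commutators are: [p, q] = p².
The subgroup they normally generate is {e, p², p⁴, p⁶, p⁸, p¹⁰, p¹², p¹⁴, p¹⁶, p¹⁸, p²⁰}, of order 11.
Check: |G/G'| = 44/11 = 4 is the order of the abelianisation.

Answer: 11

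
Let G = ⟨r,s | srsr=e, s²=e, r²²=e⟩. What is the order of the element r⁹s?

Compute successive powers until reaching e:
  (r⁹s)¹ = r⁹s, (r⁹s)² = e.
The smallest positive k with (r⁹s)ᵏ = e is 2.

Answer: 2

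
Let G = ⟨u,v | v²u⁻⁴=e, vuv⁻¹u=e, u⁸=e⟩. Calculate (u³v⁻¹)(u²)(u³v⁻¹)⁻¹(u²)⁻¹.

[(u³v⁻¹), (u²)] = (u³v⁻¹)·(u²)·(u³v⁻¹)⁻¹·(u²)⁻¹.
  (u³v⁻¹) · (u²) = uv⁻¹
  (uv⁻¹) · (u³v) = u⁶
  (u⁶) · (u⁶) = u⁴

Answer: u⁴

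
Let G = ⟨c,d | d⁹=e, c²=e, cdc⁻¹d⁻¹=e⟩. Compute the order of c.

Compute successive powers until reaching e:
  c¹ = c, c² = e.
The smallest positive k with cᵏ = e is 2.

Answer: 2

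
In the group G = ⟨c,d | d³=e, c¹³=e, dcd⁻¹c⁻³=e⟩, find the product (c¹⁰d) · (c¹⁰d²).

Compute (c¹⁰d) · (c¹⁰d²) by multiplying left to right and reducing via the relations at each step:
  (c¹⁰d) · c¹⁰ = cd
  (cd) · d² = c

Answer: c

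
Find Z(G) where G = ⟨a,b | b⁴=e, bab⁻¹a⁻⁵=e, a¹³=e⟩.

An element z ∈ Z(G) iff z commutes with every generator.
For example e is central: e·a = a = a·e; e·b = b = b·e.
Whereas a ∉ Z(G) since a·b = ab ≠ a⁵b = b·a.
Checking each of the 52 elements this way gives Z(G) = {e}, of order 1.

Answer: {e}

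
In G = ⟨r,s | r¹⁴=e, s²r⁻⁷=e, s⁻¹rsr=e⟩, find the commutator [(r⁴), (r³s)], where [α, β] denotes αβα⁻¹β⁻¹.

[(r⁴), (r³s)] = (r⁴)·(r³s)·(r⁴)⁻¹·(r³s)⁻¹.
  (r⁴) · (r³s) = s⁻¹
  (s⁻¹) · (r¹⁰) = r⁴s⁻¹
  (r⁴s⁻¹) · (r³s⁻¹) = r⁸

Answer: r⁸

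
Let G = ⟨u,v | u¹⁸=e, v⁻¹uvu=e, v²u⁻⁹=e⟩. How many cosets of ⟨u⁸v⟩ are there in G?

First find ord(u⁸v) by computing successive powers:
  (u⁸v)¹ = u⁸v, (u⁸v)² = u⁹, (u⁸v)³ = u⁸v⁻¹, (u⁸v)⁴ = e.
So |⟨u⁸v⟩| = ord(u⁸v) = 4. With |G| = 36, by Lagrange [G : ⟨u⁸v⟩] = 36/4 = 9.

Answer: 9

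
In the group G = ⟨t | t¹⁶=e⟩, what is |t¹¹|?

Compute successive powers until reaching e:
  (t¹¹)¹ = t¹¹, (t¹¹)² = t⁶, (t¹¹)³ = t, (t¹¹)⁴ = t¹², (t¹¹)⁵ = t⁷, (t¹¹)⁶ = t², (t¹¹)⁷ = t¹³, (t¹¹)⁸ = t⁸, (t¹¹)⁹ = t³, (t¹¹)¹⁰ = t¹⁴, (t¹¹)¹¹ = t⁹, (t¹¹)¹² = t⁴, (t¹¹)¹³ = t¹⁵, (t¹¹)¹⁴ = t¹⁰, (t¹¹)¹⁵ = t⁵, (t¹¹)¹⁶ = e.
The smallest positive k with (t¹¹)ᵏ = e is 16.

Answer: 16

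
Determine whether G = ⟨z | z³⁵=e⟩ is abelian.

G has a single generator, so G is cyclic and hence abelian.

Answer: Yes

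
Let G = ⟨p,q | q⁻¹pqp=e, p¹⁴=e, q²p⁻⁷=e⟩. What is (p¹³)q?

Compute (p¹³) · q by multiplying left to right and reducing via the relations at each step:
  (p¹³) · q = p⁶q⁻¹

Answer: p⁶q⁻¹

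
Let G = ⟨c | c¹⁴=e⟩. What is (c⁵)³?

Compute successive powers of (c⁵), reducing at each step:
  (c⁵)²: (c⁵) · c⁵ = c¹⁰
  (c⁵)³: (c¹⁰) · c⁵ = c

Answer: c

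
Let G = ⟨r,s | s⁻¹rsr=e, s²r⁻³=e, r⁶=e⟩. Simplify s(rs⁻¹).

Compute s · (rs⁻¹) by multiplying left to right and reducing via the relations at each step:
  s · r = r²s⁻¹
  (r²s⁻¹) · s⁻¹ = r⁵

Answer: r⁵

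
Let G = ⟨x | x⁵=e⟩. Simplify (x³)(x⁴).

Compute (x³) · (x⁴) by multiplying left to right and reducing via the relations at each step:
  (x³) · x⁴ = x²

Answer: x²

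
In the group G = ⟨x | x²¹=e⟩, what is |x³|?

Compute successive powers until reaching e:
  (x³)¹ = x³, (x³)² = x⁶, (x³)³ = x⁹, (x³)⁴ = x¹², (x³)⁵ = x¹⁵, (x³)⁶ = x¹⁸, (x³)⁷ = e.
The smallest positive k with (x³)ᵏ = e is 7.

Answer: 7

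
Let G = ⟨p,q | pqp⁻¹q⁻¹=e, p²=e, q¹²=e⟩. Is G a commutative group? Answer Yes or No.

Each pair of generators commutes: p·q = pq = q·p. Since the generators pairwise commute, every element of G commutes with every other, so G is abelian.

Answer: Yes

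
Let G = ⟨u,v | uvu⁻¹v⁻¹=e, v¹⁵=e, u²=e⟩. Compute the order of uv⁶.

Compute successive powers until reaching e:
  (uv⁶)¹ = uv⁶, (uv⁶)² = v¹², (uv⁶)³ = uv³, (uv⁶)⁴ = v⁹, (uv⁶)⁵ = u, (uv⁶)⁶ = v⁶, (uv⁶)⁷ = uv¹², (uv⁶)⁸ = v³, (uv⁶)⁹ = uv⁹, (uv⁶)¹⁰ = e.
The smallest positive k with (uv⁶)ᵏ = e is 10.

Answer: 10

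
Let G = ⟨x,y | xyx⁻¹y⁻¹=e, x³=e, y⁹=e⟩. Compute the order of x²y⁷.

Compute successive powers until reaching e:
  (x²y⁷)¹ = x²y⁷, (x²y⁷)² = xy⁵, (x²y⁷)³ = y³, (x²y⁷)⁴ = x²y, (x²y⁷)⁵ = xy⁸, (x²y⁷)⁶ = y⁶, (x²y⁷)⁷ = x²y⁴, (x²y⁷)⁸ = xy², (x²y⁷)⁹ = e.
The smallest positive k with (x²y⁷)ᵏ = e is 9.

Answer: 9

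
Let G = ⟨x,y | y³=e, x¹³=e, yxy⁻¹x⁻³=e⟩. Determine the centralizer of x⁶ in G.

⟨x⁶⟩ ⊆ C_G(x⁶) since powers of x⁶ commute with x⁶; so |C_G(x⁶)| ≥ |⟨x⁶⟩| = 13.
By orbit–stabilizer, |C_G(x⁶)| = |G| / |conj. class of x⁶| = 39 / 3 = 13.
The 13 elements commuting with x⁶ are {e, x, x², x³, x⁴, x⁵, x⁶, x⁷, x⁸, x⁹, x¹⁰, x¹¹, x¹²}.

Answer: {e, x, x², x³, x⁴, x⁵, x⁶, x⁷, x⁸, x⁹, x¹⁰, x¹¹, x¹²}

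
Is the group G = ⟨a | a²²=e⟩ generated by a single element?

|G| = 22. The element a has order 22 (its powers give 22 distinct elements), so ⟨a⟩ = G and G is cyclic.

Answer: Yes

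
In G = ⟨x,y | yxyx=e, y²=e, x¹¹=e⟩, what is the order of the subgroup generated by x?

|⟨x⟩| equals the order of x. Compute successive powers until reaching e:
  x¹ = x, x² = x², x³ = x³, x⁴ = x⁴, x⁵ = x⁵, x⁶ = x⁶, x⁷ = x⁷, x⁸ = x⁸, x⁹ = x⁹, x¹⁰ = x¹⁰, x¹¹ = e.
The smallest positive k with xᵏ = e is 11, so |⟨x⟩| = 11.

Answer: 11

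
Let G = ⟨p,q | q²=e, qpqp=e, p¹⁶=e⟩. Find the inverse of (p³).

The order of (p³) is 16 (smallest k with (p³)ᵏ = e), so (p³)⁻¹ = (p³)¹⁵ = p¹³.
Check: (p³) · (p¹³) → (p³) · p¹³ = e, giving e as required.

Answer: p¹³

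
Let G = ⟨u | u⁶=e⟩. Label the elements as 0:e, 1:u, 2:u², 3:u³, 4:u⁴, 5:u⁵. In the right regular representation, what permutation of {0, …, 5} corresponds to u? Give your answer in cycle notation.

(0 1 2 3 4 5)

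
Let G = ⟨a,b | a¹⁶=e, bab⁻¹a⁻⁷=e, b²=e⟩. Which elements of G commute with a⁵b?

⟨a⁵b⟩ ⊆ C_G(a⁵b) since powers of a⁵b commute with a⁵b; so |C_G(a⁵b)| ≥ |⟨a⁵b⟩| = 4.
By orbit–stabilizer, |C_G(a⁵b)| = |G| / |conj. class of a⁵b| = 32 / 8 = 4.
The 4 elements commuting with a⁵b are {e, a⁸, a⁵b, a¹³b}.

Answer: {e, a⁸, a⁵b, a¹³b}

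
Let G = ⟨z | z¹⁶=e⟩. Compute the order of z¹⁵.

Compute successive powers until reaching e:
  (z¹⁵)¹ = z¹⁵, (z¹⁵)² = z¹⁴, (z¹⁵)³ = z¹³, (z¹⁵)⁴ = z¹², (z¹⁵)⁵ = z¹¹, (z¹⁵)⁶ = z¹⁰, (z¹⁵)⁷ = z⁹, (z¹⁵)⁸ = z⁸, (z¹⁵)⁹ = z⁷, (z¹⁵)¹⁰ = z⁶, (z¹⁵)¹¹ = z⁵, (z¹⁵)¹² = z⁴, (z¹⁵)¹³ = z³, (z¹⁵)¹⁴ = z², (z¹⁵)¹⁵ = z, (z¹⁵)¹⁶ = e.
The smallest positive k with (z¹⁵)ᵏ = e is 16.

Answer: 16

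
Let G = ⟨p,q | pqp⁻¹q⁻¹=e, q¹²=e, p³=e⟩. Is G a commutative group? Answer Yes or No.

Each pair of generators commutes: p·q = pq = q·p. Since the generators pairwise commute, every element of G commutes with every other, so G is abelian.

Answer: Yes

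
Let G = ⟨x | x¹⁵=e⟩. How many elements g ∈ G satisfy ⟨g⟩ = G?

G is cyclic of order 15. An element generates G iff its order is 15, and a cyclic group of order 15 has exactly φ(15) = 8 such elements.

Answer: 8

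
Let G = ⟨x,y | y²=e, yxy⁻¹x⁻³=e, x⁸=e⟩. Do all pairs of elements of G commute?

x·y = xy but y·x = x³y, so x·y ≠ y·x and G is not abelian.

Answer: No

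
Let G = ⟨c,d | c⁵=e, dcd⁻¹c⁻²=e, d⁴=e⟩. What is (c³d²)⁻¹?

The order of (c³d²) is 2 (smallest k with (c³d²)ᵏ = e), so (c³d²)⁻¹ = (c³d²)¹ = c³d².
Check: (c³d²) · (c³d²) → (c³d²) · c³ = d²;   (d²) · d² = e, giving e as required.

Answer: c³d²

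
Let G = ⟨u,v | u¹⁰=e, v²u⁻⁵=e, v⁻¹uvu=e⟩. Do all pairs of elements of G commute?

u·v = uv but v·u = u⁴v⁻¹, so u·v ≠ v·u and G is not abelian.

Answer: No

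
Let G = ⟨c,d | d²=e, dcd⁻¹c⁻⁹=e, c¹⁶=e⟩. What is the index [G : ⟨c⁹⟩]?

First find ord(c⁹) by computing successive powers:
  (c⁹)¹ = c⁹, (c⁹)² = c², (c⁹)³ = c¹¹, (c⁹)⁴ = c⁴, (c⁹)⁵ = c¹³, (c⁹)⁶ = c⁶, (c⁹)⁷ = c¹⁵, (c⁹)⁸ = c⁸, (c⁹)⁹ = c, (c⁹)¹⁰ = c¹⁰, (c⁹)¹¹ = c³, (c⁹)¹² = c¹², (c⁹)¹³ = c⁵, (c⁹)¹⁴ = c¹⁴, (c⁹)¹⁵ = c⁷, (c⁹)¹⁶ = e.
So |⟨c⁹⟩| = ord(c⁹) = 16. With |G| = 32, by Lagrange [G : ⟨c⁹⟩] = 32/16 = 2.

Answer: 2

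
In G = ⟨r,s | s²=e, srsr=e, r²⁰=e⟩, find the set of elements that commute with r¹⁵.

⟨r¹⁵⟩ ⊆ C_G(r¹⁵) since powers of r¹⁵ commute with r¹⁵; so |C_G(r¹⁵)| ≥ |⟨r¹⁵⟩| = 4.
By orbit–stabilizer, |C_G(r¹⁵)| = |G| / |conj. class of r¹⁵| = 40 / 2 = 20.
The 20 elements commuting with r¹⁵ are {e, r, r², r³, r⁴, r⁵, r⁶, r⁷, r⁸, r⁹, r¹⁰, r¹¹, r¹², r¹³, r¹⁴, r¹⁵, r¹⁶, r¹⁷, r¹⁸, r¹⁹}.

Answer: {e, r, r², r³, r⁴, r⁵, r⁶, r⁷, r⁸, r⁹, r¹⁰, r¹¹, r¹², r¹³, r¹⁴, r¹⁵, r¹⁶, r¹⁷, r¹⁸, r¹⁹}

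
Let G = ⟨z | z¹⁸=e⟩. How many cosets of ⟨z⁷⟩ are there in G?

First find ord(z⁷) by computing successive powers:
  (z⁷)¹ = z⁷, (z⁷)² = z¹⁴, (z⁷)³ = z³, (z⁷)⁴ = z¹⁰, (z⁷)⁵ = z¹⁷, (z⁷)⁶ = z⁶, (z⁷)⁷ = z¹³, (z⁷)⁸ = z², (z⁷)⁹ = z⁹, (z⁷)¹⁰ = z¹⁶, (z⁷)¹¹ = z⁵, (z⁷)¹² = z¹², (z⁷)¹³ = z, (z⁷)¹⁴ = z⁸, (z⁷)¹⁵ = z¹⁵, (z⁷)¹⁶ = z⁴, (z⁷)¹⁷ = z¹¹, (z⁷)¹⁸ = e.
So |⟨z⁷⟩| = ord(z⁷) = 18. With |G| = 18, by Lagrange [G : ⟨z⁷⟩] = 18/18 = 1.

Answer: 1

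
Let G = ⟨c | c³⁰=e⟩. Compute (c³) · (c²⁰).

Compute (c³) · (c²⁰) by multiplying left to right and reducing via the relations at each step:
  (c³) · c²⁰ = c²³

Answer: c²³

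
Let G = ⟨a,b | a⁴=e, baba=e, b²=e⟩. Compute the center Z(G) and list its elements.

An element z ∈ Z(G) iff z commutes with every generator.
For example a² is central: (a²)·a = a³ = a·(a²); (a²)·b = a²b = b·(a²).
Whereas a ∉ Z(G) since a·b = ab ≠ a³b = b·a.
Checking each of the 8 elements this way gives Z(G) = {e, a²}, of order 2.

Answer: {e, a²}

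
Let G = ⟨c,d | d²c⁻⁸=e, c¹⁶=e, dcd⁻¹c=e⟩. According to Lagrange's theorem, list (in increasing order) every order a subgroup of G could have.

|G| = 32 = 2⁵. By Lagrange's theorem the order of any subgroup divides 32; the divisors of 32 are 1, 2, 4, 8, 16, 32.

Answer: 1, 2, 4, 8, 16, 32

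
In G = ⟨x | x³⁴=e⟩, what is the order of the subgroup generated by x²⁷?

|⟨x²⁷⟩| equals the order of x²⁷. Compute successive powers until reaching e:
  (x²⁷)¹ = x²⁷, (x²⁷)² = x²⁰, (x²⁷)³ = x¹³, (x²⁷)⁴ = x⁶, (x²⁷)⁵ = x³³, (x²⁷)⁶ = x²⁶, (x²⁷)⁷ = x¹⁹, (x²⁷)⁸ = x¹², (x²⁷)⁹ = x⁵, (x²⁷)¹⁰ = x³², (x²⁷)¹¹ = x²⁵, (x²⁷)¹² = x¹⁸, (x²⁷)¹³ = x¹¹, (x²⁷)¹⁴ = x⁴, (x²⁷)¹⁵ = x³¹, (x²⁷)¹⁶ = x²⁴, (x²⁷)¹⁷ = x¹⁷, (x²⁷)¹⁸ = x¹⁰, (x²⁷)¹⁹ = x³, (x²⁷)²⁰ = x³⁰, (x²⁷)²¹ = x²³, (x²⁷)²² = x¹⁶, (x²⁷)²³ = x⁹, (x²⁷)²⁴ = x², (x²⁷)²⁵ = x²⁹, (x²⁷)²⁶ = x²², (x²⁷)²⁷ = x¹⁵, (x²⁷)²⁸ = x⁸, (x²⁷)²⁹ = x, (x²⁷)³⁰ = x²⁸, (x²⁷)³¹ = x²¹, (x²⁷)³² = x¹⁴, (x²⁷)³³ = x⁷, (x²⁷)³⁴ = e.
The smallest positive k with (x²⁷)ᵏ = e is 34, so |⟨x²⁷⟩| = 34.

Answer: 34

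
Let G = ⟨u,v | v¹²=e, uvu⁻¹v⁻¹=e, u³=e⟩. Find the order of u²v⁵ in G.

Compute successive powers until reaching e:
  (u²v⁵)¹ = u²v⁵, (u²v⁵)² = uv¹⁰, (u²v⁵)³ = v³, (u²v⁵)⁴ = u²v⁸, (u²v⁵)⁵ = uv, (u²v⁵)⁶ = v⁶, (u²v⁵)⁷ = u²v¹¹, (u²v⁵)⁸ = uv⁴, (u²v⁵)⁹ = v⁹, (u²v⁵)¹⁰ = u²v², (u²v⁵)¹¹ = uv⁷, (u²v⁵)¹² = e.
The smallest positive k with (u²v⁵)ᵏ = e is 12.

Answer: 12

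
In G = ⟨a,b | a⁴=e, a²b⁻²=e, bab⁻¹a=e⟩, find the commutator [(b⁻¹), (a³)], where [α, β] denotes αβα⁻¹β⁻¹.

[(b⁻¹), (a³)] = (b⁻¹)·(a³)·(b⁻¹)⁻¹·(a³)⁻¹.
  (b⁻¹) · (a³) = ab⁻¹
  (ab⁻¹) · b = a
  a · a = a²

Answer: a²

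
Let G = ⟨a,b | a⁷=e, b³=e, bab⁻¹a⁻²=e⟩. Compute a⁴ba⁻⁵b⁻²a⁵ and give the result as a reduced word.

Multiply left to right, reducing at each step:
  (a⁴) · b = a⁴b
  (a⁴b) · a⁻⁵ = ab
  (ab) · b⁻² = ab²
  (ab²) · a⁵ = b²

Answer: b²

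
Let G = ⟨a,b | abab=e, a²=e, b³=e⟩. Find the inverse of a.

The order of a is 2 (smallest k with aᵏ = e), so a⁻¹ = a¹ = a.
Check: a · a → a · a = e, giving e as required.

Answer: a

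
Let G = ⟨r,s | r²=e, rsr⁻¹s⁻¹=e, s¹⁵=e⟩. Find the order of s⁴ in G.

Compute successive powers until reaching e:
  (s⁴)¹ = s⁴, (s⁴)² = s⁸, (s⁴)³ = s¹², (s⁴)⁴ = s, (s⁴)⁵ = s⁵, (s⁴)⁶ = s⁹, (s⁴)⁷ = s¹³, (s⁴)⁸ = s², (s⁴)⁹ = s⁶, (s⁴)¹⁰ = s¹⁰, (s⁴)¹¹ = s¹⁴, (s⁴)¹² = s³, (s⁴)¹³ = s⁷, (s⁴)¹⁴ = s¹¹, (s⁴)¹⁵ = e.
The smallest positive k with (s⁴)ᵏ = e is 15.

Answer: 15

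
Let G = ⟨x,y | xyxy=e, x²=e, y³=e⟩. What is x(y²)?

Compute x · (y²) by multiplying left to right and reducing via the relations at each step:
  x · y² = xy²

Answer: xy²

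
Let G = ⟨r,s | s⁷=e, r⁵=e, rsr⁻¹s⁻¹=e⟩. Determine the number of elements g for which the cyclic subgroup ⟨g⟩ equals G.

G is cyclic of order 35. An element generates G iff its order is 35, and a cyclic group of order 35 has exactly φ(35) = 24 such elements.

Answer: 24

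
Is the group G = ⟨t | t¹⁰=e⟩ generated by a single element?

|G| = 10. The element t has order 10 (its powers give 10 distinct elements), so ⟨t⟩ = G and G is cyclic.

Answer: Yes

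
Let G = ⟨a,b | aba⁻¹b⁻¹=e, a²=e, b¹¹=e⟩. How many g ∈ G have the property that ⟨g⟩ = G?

G is cyclic of order 22. An element generates G iff its order is 22, and a cyclic group of order 22 has exactly φ(22) = 10 such elements.

Answer: 10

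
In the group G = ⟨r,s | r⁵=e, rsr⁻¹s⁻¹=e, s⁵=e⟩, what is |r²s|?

Compute successive powers until reaching e:
  (r²s)¹ = r²s, (r²s)² = r⁴s², (r²s)³ = rs³, (r²s)⁴ = r³s⁴, (r²s)⁵ = e.
The smallest positive k with (r²s)ᵏ = e is 5.

Answer: 5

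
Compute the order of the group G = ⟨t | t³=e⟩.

G is generated by a single element, so G is cyclic. The relator gives t³ = e and no smaller power is forced to be e, so the 3 powers {e, t, t²} are distinct. Hence |G| = 3.

Answer: 3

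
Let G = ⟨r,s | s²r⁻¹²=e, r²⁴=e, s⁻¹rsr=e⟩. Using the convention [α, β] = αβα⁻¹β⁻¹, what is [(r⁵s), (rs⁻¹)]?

[(r⁵s), (rs⁻¹)] = (r⁵s)·(rs⁻¹)·(r⁵s)⁻¹·(rs⁻¹)⁻¹.
  (r⁵s) · (rs⁻¹) = r⁴
  (r⁴) · (r⁵s⁻¹) = r⁹s⁻¹
  (r⁹s⁻¹) · (rs) = r⁸

Answer: r⁸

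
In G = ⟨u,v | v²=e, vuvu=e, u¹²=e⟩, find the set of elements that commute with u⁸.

⟨u⁸⟩ ⊆ C_G(u⁸) since powers of u⁸ commute with u⁸; so |C_G(u⁸)| ≥ |⟨u⁸⟩| = 3.
By orbit–stabilizer, |C_G(u⁸)| = |G| / |conj. class of u⁸| = 24 / 2 = 12.
The 12 elements commuting with u⁸ are {e, u, u², u³, u⁴, u⁵, u⁶, u⁷, u⁸, u⁹, u¹⁰, u¹¹}.

Answer: {e, u, u², u³, u⁴, u⁵, u⁶, u⁷, u⁸, u⁹, u¹⁰, u¹¹}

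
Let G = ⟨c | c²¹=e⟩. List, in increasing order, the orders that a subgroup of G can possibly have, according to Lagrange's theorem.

|G| = 21 = 3 · 7. By Lagrange's theorem the order of any subgroup divides 21; the divisors of 21 are 1, 3, 7, 21.

Answer: 1, 3, 7, 21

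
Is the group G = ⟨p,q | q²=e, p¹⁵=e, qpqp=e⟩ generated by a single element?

Every cyclic group is abelian. But p·q = pq while q·p = p¹⁴q, so p·q ≠ q·p and G is not abelian. Hence G is not cyclic.

Answer: No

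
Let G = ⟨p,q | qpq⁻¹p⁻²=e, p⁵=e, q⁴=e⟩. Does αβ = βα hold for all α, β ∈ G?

p·q = pq but q·p = p²q, so p·q ≠ q·p and G is not abelian.

Answer: No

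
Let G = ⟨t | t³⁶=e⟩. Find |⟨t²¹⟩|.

|⟨t²¹⟩| equals the order of t²¹. Compute successive powers until reaching e:
  (t²¹)¹ = t²¹, (t²¹)² = t⁶, (t²¹)³ = t²⁷, (t²¹)⁴ = t¹², (t²¹)⁵ = t³³, (t²¹)⁶ = t¹⁸, (t²¹)⁷ = t³, (t²¹)⁸ = t²⁴, (t²¹)⁹ = t⁹, (t²¹)¹⁰ = t³⁰, (t²¹)¹¹ = t¹⁵, (t²¹)¹² = e.
The smallest positive k with (t²¹)ᵏ = e is 12, so |⟨t²¹⟩| = 12.

Answer: 12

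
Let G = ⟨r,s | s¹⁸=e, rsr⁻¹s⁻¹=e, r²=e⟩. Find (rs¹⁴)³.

Compute successive powers of (rs¹⁴), reducing at each step:
  (rs¹⁴)²: (rs¹⁴) · r = s¹⁴;   (s¹⁴) · s¹⁴ = s¹⁰
  (rs¹⁴)³: (s¹⁰) · r = rs¹⁰;   (rs¹⁰) · s¹⁴ = rs⁶

Answer: rs⁶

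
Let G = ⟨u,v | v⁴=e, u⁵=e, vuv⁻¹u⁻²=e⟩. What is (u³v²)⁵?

Compute successive powers of (u³v²), reducing at each step:
  (u³v²)²: (u³v²) · u³ = v²;   (v²) · v² = e
  (u³v²)³: e · u³ = u³;   (u³) · v² = u³v²
  (u³v²)⁴: (u³v²) · u³ = v²;   (v²) · v² = e
  (u³v²)⁵: e · u³ = u³;   (u³) · v² = u³v²

Answer: u³v²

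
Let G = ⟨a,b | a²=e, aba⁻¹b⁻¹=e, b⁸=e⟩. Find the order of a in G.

Compute successive powers until reaching e:
  a¹ = a, a² = e.
The smallest positive k with aᵏ = e is 2.

Answer: 2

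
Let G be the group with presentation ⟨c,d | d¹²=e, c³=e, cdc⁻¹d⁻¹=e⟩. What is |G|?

Enumerate words in the generators, reducing via the relations: the distinct elements are
  {c, d, e, cd, c², d², d³, d⁴, d⁵, d⁶, d⁷, d⁸, d⁹, cd², cd³, cd⁴, cd⁵, cd⁶, cd⁷, cd⁸, cd⁹, c²d, d¹¹, d¹⁰, cd¹¹, cd¹⁰, c²d², c²d³, c²d⁴, c²d⁵, c²d⁶, c²d⁷, c²d⁸, c²d⁹, c²d¹¹, c²d¹⁰}.
No further products give new elements, so |G| = 36.

Answer: 36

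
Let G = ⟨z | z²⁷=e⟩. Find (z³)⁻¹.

The order of (z³) is 9 (smallest k with (z³)ᵏ = e), so (z³)⁻¹ = (z³)⁸ = z²⁴.
Check: (z³) · (z²⁴) → (z³) · z²⁴ = e, giving e as required.

Answer: z²⁴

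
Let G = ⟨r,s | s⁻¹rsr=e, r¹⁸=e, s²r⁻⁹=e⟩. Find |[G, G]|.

G' = [G, G] is generated by all commutators. The generator-pair commutators are: [r, s] = r².
The subgroup they normally generate is {e, r², r⁴, r⁶, r⁸, r¹⁰, r¹², r¹⁴, r¹⁶}, of order 9.
Check: |G/G'| = 36/9 = 4 is the order of the abelianisation.

Answer: 9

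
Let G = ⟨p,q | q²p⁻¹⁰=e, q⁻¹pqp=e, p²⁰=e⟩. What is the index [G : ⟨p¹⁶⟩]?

First find ord(p¹⁶) by computing successive powers:
  (p¹⁶)¹ = p¹⁶, (p¹⁶)² = p¹², (p¹⁶)³ = p⁸, (p¹⁶)⁴ = p⁴, (p¹⁶)⁵ = e.
So |⟨p¹⁶⟩| = ord(p¹⁶) = 5. With |G| = 40, by Lagrange [G : ⟨p¹⁶⟩] = 40/5 = 8.

Answer: 8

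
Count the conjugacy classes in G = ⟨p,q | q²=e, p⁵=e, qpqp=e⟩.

The conjugacy classes (representative and size) are:
  [e] (size 1), [p] (size 2), [p²] (size 2), [q] (size 5).
Class equation: 1 + 2 + 2 + 5 = 10 = |G|. So G has 4 conjugacy classes.

Answer: 4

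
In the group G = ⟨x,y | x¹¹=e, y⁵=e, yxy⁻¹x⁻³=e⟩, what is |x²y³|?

Compute successive powers until reaching e:
  (x²y³)¹ = x²y³, (x²y³)² = xy, (x²y³)³ = x⁷y⁴, (x²y³)⁴ = x⁴y², (x²y³)⁵ = e.
The smallest positive k with (x²y³)ᵏ = e is 5.

Answer: 5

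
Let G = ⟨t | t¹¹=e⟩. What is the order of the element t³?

Compute successive powers until reaching e:
  (t³)¹ = t³, (t³)² = t⁶, (t³)³ = t⁹, (t³)⁴ = t, (t³)⁵ = t⁴, (t³)⁶ = t⁷, (t³)⁷ = t¹⁰, (t³)⁸ = t², (t³)⁹ = t⁵, (t³)¹⁰ = t⁸, (t³)¹¹ = e.
The smallest positive k with (t³)ᵏ = e is 11.

Answer: 11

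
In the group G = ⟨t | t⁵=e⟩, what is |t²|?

Compute successive powers until reaching e:
  (t²)¹ = t², (t²)² = t⁴, (t²)³ = t, (t²)⁴ = t³, (t²)⁵ = e.
The smallest positive k with (t²)ᵏ = e is 5.

Answer: 5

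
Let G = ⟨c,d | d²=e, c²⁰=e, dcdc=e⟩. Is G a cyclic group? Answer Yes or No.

Every cyclic group is abelian. But c·d = cd while d·c = c¹⁹d, so c·d ≠ d·c and G is not abelian. Hence G is not cyclic.

Answer: No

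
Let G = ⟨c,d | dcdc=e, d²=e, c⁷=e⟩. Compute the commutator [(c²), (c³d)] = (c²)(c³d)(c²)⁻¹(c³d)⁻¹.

[(c²), (c³d)] = (c²)·(c³d)·(c²)⁻¹·(c³d)⁻¹.
  (c²) · (c³d) = c⁵d
  (c⁵d) · (c⁵) = d
  d · (c³d) = c⁴

Answer: c⁴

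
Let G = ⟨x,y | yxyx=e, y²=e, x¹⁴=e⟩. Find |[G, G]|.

G' = [G, G] is generated by all commutators. The generator-pair commutators are: [x, y] = x².
The subgroup they normally generate is {e, x², x⁴, x⁶, x⁸, x¹⁰, x¹²}, of order 7.
Check: |G/G'| = 28/7 = 4 is the order of the abelianisation.

Answer: 7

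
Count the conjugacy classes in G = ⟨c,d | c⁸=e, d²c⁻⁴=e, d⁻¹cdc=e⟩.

The conjugacy classes (representative and size) are:
  [e] (size 1), [c⁷] (size 2), [c⁶] (size 2), [c³] (size 2), [c⁴] (size 1), [c²d⁻¹] (size 4), [c³d⁻¹] (size 4).
Class equation: 1 + 2 + 2 + 2 + 1 + 4 + 4 = 16 = |G|. So G has 7 conjugacy classes.

Answer: 7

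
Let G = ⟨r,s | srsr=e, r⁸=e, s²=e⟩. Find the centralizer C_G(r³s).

⟨r³s⟩ ⊆ C_G(r³s) since powers of r³s commute with r³s; so |C_G(r³s)| ≥ |⟨r³s⟩| = 2.
By orbit–stabilizer, |C_G(r³s)| = |G| / |conj. class of r³s| = 16 / 4 = 4.
The 4 elements commuting with r³s are {e, r⁴, r⁷s, r³s}.

Answer: {e, r⁴, r⁷s, r³s}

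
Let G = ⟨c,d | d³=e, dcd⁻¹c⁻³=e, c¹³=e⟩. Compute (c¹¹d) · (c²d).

Compute (c¹¹d) · (c²d) by multiplying left to right and reducing via the relations at each step:
  (c¹¹d) · c² = c⁴d
  (c⁴d) · d = c⁴d²

Answer: c⁴d²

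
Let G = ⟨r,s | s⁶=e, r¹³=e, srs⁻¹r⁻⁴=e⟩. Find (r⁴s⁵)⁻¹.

The order of (r⁴s⁵) is 6 (smallest k with (r⁴s⁵)ᵏ = e), so (r⁴s⁵)⁻¹ = (r⁴s⁵)⁵ = r¹⁰s.
Check: (r⁴s⁵) · (r¹⁰s) → (r⁴s⁵) · r¹⁰ = s⁵;   (s⁵) · s = e, giving e as required.

Answer: r¹⁰s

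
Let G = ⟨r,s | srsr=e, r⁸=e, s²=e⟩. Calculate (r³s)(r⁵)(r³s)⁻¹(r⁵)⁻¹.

[(r³s), (r⁵)] = (r³s)·(r⁵)·(r³s)⁻¹·(r⁵)⁻¹.
  (r³s) · (r⁵) = r⁶s
  (r⁶s) · (r³s) = r³
  (r³) · (r³) = r⁶

Answer: r⁶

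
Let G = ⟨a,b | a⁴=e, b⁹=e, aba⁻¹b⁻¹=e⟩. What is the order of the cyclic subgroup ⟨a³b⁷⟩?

|⟨a³b⁷⟩| equals the order of a³b⁷. Compute successive powers until reaching e:
  (a³b⁷)¹ = a³b⁷, (a³b⁷)² = a²b⁵, (a³b⁷)³ = ab³, (a³b⁷)⁴ = b, (a³b⁷)⁵ = a³b⁸, (a³b⁷)⁶ = a²b⁶, (a³b⁷)⁷ = ab⁴, (a³b⁷)⁸ = b², (a³b⁷)⁹ = a³, (a³b⁷)¹⁰ = a²b⁷, (a³b⁷)¹¹ = ab⁵, (a³b⁷)¹² = b³, (a³b⁷)¹³ = a³b, (a³b⁷)¹⁴ = a²b⁸, (a³b⁷)¹⁵ = ab⁶, (a³b⁷)¹⁶ = b⁴, (a³b⁷)¹⁷ = a³b², (a³b⁷)¹⁸ = a², (a³b⁷)¹⁹ = ab⁷, (a³b⁷)²⁰ = b⁵, (a³b⁷)²¹ = a³b³, (a³b⁷)²² = a²b, (a³b⁷)²³ = ab⁸, (a³b⁷)²⁴ = b⁶, (a³b⁷)²⁵ = a³b⁴, (a³b⁷)²⁶ = a²b², (a³b⁷)²⁷ = a, (a³b⁷)²⁸ = b⁷, (a³b⁷)²⁹ = a³b⁵, (a³b⁷)³⁰ = a²b³, (a³b⁷)³¹ = ab, (a³b⁷)³² = b⁸, (a³b⁷)³³ = a³b⁶, (a³b⁷)³⁴ = a²b⁴, (a³b⁷)³⁵ = ab², (a³b⁷)³⁶ = e.
The smallest positive k with (a³b⁷)ᵏ = e is 36, so |⟨a³b⁷⟩| = 36.

Answer: 36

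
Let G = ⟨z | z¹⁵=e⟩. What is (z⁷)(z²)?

Compute (z⁷) · (z²) by multiplying left to right and reducing via the relations at each step:
  (z⁷) · z² = z⁹

Answer: z⁹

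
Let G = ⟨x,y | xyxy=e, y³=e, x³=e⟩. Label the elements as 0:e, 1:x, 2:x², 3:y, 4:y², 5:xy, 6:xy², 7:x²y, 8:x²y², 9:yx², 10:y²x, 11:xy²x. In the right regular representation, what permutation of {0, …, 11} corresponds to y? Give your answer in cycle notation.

(0 3 4)(1 5 6)(2 7 8)(9 11 10)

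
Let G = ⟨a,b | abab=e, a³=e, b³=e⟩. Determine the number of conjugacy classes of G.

The conjugacy classes (representative and size) are:
  [e] (size 1), [ba²] (size 4), [b²a] (size 4), [a²b²] (size 3).
Class equation: 1 + 4 + 4 + 3 = 12 = |G|. So G has 4 conjugacy classes.

Answer: 4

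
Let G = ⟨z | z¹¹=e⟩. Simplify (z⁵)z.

Compute (z⁵) · z by multiplying left to right and reducing via the relations at each step:
  (z⁵) · z = z⁶

Answer: z⁶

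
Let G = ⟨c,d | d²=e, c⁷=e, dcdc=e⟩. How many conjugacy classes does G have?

The conjugacy classes (representative and size) are:
  [e] (size 1), [c⁶] (size 2), [c⁵] (size 2), [c⁴] (size 2), [cd] (size 7).
Class equation: 1 + 2 + 2 + 2 + 7 = 14 = |G|. So G has 5 conjugacy classes.

Answer: 5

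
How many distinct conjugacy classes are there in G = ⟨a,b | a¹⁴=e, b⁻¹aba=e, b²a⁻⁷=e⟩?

The conjugacy classes (representative and size) are:
  [e] (size 1), [a¹³] (size 2), [a¹²] (size 2), [a¹¹] (size 2), [a⁴] (size 2), [a⁵] (size 2), [a⁸] (size 2), [a⁷] (size 1), [a⁵b⁻¹] (size 7), [a⁵b] (size 7).
Class equation: 1 + 2 + 2 + 2 + 2 + 2 + 2 + 1 + 7 + 7 = 28 = |G|. So G has 10 conjugacy classes.

Answer: 10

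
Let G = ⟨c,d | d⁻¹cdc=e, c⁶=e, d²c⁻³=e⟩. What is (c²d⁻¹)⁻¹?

The order of (c²d⁻¹) is 4 (smallest k with (c²d⁻¹)ᵏ = e), so (c²d⁻¹)⁻¹ = (c²d⁻¹)³ = c²d.
Check: (c²d⁻¹) · (c²d) → (c²d⁻¹) · c² = d⁻¹;   (d⁻¹) · d = e, giving e as required.

Answer: c²d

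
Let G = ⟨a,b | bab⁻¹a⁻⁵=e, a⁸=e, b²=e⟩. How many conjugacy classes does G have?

The conjugacy classes (representative and size) are:
  [e] (size 1), [a⁵] (size 2), [a²] (size 1), [a⁷] (size 2), [a⁴] (size 1), [a⁶] (size 1), [b] (size 2), [a⁵b] (size 2), [a²b] (size 2), [a³b] (size 2).
Class equation: 1 + 2 + 1 + 2 + 1 + 1 + 2 + 2 + 2 + 2 = 16 = |G|. So G has 10 conjugacy classes.

Answer: 10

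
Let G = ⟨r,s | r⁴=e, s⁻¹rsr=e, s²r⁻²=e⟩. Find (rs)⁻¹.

The order of (rs) is 4 (smallest k with (rs)ᵏ = e), so (rs)⁻¹ = (rs)³ = rs⁻¹.
Check: (rs) · (rs⁻¹) → (rs) · r = s;   s · s⁻¹ = e, giving e as required.

Answer: rs⁻¹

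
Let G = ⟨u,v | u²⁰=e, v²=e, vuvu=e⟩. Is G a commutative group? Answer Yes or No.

u·v = uv but v·u = u¹⁹v, so u·v ≠ v·u and G is not abelian.

Answer: No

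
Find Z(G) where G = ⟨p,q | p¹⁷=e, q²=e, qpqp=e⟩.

An element z ∈ Z(G) iff z commutes with every generator.
For example e is central: e·p = p = p·e; e·q = q = q·e.
Whereas p ∉ Z(G) since p·q = pq ≠ p¹⁶q = q·p.
Checking each of the 34 elements this way gives Z(G) = {e}, of order 1.

Answer: {e}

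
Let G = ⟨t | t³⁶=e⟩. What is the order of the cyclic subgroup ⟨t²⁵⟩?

|⟨t²⁵⟩| equals the order of t²⁵. Compute successive powers until reaching e:
  (t²⁵)¹ = t²⁵, (t²⁵)² = t¹⁴, (t²⁵)³ = t³, (t²⁵)⁴ = t²⁸, (t²⁵)⁵ = t¹⁷, (t²⁵)⁶ = t⁶, (t²⁵)⁷ = t³¹, (t²⁵)⁸ = t²⁰, (t²⁵)⁹ = t⁹, (t²⁵)¹⁰ = t³⁴, (t²⁵)¹¹ = t²³, (t²⁵)¹² = t¹², (t²⁵)¹³ = t, (t²⁵)¹⁴ = t²⁶, (t²⁵)¹⁵ = t¹⁵, (t²⁵)¹⁶ = t⁴, (t²⁵)¹⁷ = t²⁹, (t²⁵)¹⁸ = t¹⁸, (t²⁵)¹⁹ = t⁷, (t²⁵)²⁰ = t³², (t²⁵)²¹ = t²¹, (t²⁵)²² = t¹⁰, (t²⁵)²³ = t³⁵, (t²⁵)²⁴ = t²⁴, (t²⁵)²⁵ = t¹³, (t²⁵)²⁶ = t², (t²⁵)²⁷ = t²⁷, (t²⁵)²⁸ = t¹⁶, (t²⁵)²⁹ = t⁵, (t²⁵)³⁰ = t³⁰, (t²⁵)³¹ = t¹⁹, (t²⁵)³² = t⁸, (t²⁵)³³ = t³³, (t²⁵)³⁴ = t²², (t²⁵)³⁵ = t¹¹, (t²⁵)³⁶ = e.
The smallest positive k with (t²⁵)ᵏ = e is 36, so |⟨t²⁵⟩| = 36.

Answer: 36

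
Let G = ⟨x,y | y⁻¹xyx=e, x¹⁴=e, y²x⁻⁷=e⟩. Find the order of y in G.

Compute successive powers until reaching e:
  y¹ = y, y² = x⁷, y³ = y⁻¹, y⁴ = e.
The smallest positive k with yᵏ = e is 4.

Answer: 4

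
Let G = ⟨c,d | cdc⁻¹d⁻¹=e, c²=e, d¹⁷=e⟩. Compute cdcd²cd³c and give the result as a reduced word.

Multiply left to right, reducing at each step:
  c · d = cd
  (cd) · c = d
  d · d² = d³
  (d³) · c = cd³
  (cd³) · d³ = cd⁶
  (cd⁶) · c = d⁶

Answer: d⁶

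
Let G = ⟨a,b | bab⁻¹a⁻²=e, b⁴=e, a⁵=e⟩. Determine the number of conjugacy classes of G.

The conjugacy classes (representative and size) are:
  [e] (size 1), [a⁴] (size 4), [a²b] (size 5), [b²] (size 5), [a³b³] (size 5).
Class equation: 1 + 4 + 5 + 5 + 5 = 20 = |G|. So G has 5 conjugacy classes.

Answer: 5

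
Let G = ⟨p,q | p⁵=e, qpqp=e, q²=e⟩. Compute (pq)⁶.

Compute successive powers of (pq), reducing at each step:
  (pq)²: (pq) · p = q;   q · q = e
  (pq)³: e · p = p;   p · q = pq
  (pq)⁴: (pq) · p = q;   q · q = e
  (pq)⁵: e · p = p;   p · q = pq
  (pq)⁶: (pq) · p = q;   q · q = e

Answer: e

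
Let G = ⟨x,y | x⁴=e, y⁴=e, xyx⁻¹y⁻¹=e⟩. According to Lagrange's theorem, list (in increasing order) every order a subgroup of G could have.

|G| = 16 = 2⁴. By Lagrange's theorem the order of any subgroup divides 16; the divisors of 16 are 1, 2, 4, 8, 16.

Answer: 1, 2, 4, 8, 16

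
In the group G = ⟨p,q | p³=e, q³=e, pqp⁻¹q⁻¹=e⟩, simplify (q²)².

Compute successive powers of (q²), reducing at each step:
  (q²)²: (q²) · q² = q

Answer: q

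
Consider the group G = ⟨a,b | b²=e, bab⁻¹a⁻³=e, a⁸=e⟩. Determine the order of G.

Enumerate words in the generators, reducing via the relations: the distinct elements are
  {a, b, e, ab, a², a³, a⁴, a⁵, a⁶, a⁷, a²b, a³b, a⁴b, a⁵b, a⁶b, a⁷b}.
No further products give new elements, so |G| = 16.

Answer: 16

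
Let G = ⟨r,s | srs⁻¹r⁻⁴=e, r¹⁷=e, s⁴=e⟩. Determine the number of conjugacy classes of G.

The conjugacy classes (representative and size) are:
  [e] (size 1), [r⁴] (size 4), [r²] (size 4), [r⁵] (size 4), [r¹¹] (size 4), [r⁷s] (size 17), [r³s²] (size 17), [r⁹s³] (size 17).
Class equation: 1 + 4 + 4 + 4 + 4 + 17 + 17 + 17 = 68 = |G|. So G has 8 conjugacy classes.

Answer: 8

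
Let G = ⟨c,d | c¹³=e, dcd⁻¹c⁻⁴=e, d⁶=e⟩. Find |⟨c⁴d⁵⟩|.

|⟨c⁴d⁵⟩| equals the order of c⁴d⁵. Compute successive powers until reaching e:
  (c⁴d⁵)¹ = c⁴d⁵, (c⁴d⁵)² = c⁵d⁴, (c⁴d⁵)³ = c²d³, (c⁴d⁵)⁴ = c¹¹d², (c⁴d⁵)⁵ = c¹⁰d, (c⁴d⁵)⁶ = e.
The smallest positive k with (c⁴d⁵)ᵏ = e is 6, so |⟨c⁴d⁵⟩| = 6.

Answer: 6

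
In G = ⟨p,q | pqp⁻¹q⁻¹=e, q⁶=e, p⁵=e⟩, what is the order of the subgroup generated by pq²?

|⟨pq²⟩| equals the order of pq². Compute successive powers until reaching e:
  (pq²)¹ = pq², (pq²)² = p²q⁴, (pq²)³ = p³, (pq²)⁴ = p⁴q², (pq²)⁵ = q⁴, (pq²)⁶ = p, (pq²)⁷ = p²q², (pq²)⁸ = p³q⁴, (pq²)⁹ = p⁴, (pq²)¹⁰ = q², (pq²)¹¹ = pq⁴, (pq²)¹² = p², (pq²)¹³ = p³q², (pq²)¹⁴ = p⁴q⁴, (pq²)¹⁵ = e.
The smallest positive k with (pq²)ᵏ = e is 15, so |⟨pq²⟩| = 15.

Answer: 15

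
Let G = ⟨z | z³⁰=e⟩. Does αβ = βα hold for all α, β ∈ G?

G has a single generator, so G is cyclic and hence abelian.

Answer: Yes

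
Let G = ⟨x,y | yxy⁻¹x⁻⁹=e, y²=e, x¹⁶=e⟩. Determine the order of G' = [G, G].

G' = [G, G] is generated by all commutators. The generator-pair commutators are: [x, y] = x⁸.
The subgroup they normally generate is {e, x⁸}, of order 2.
Check: |G/G'| = 32/2 = 16 is the order of the abelianisation.

Answer: 2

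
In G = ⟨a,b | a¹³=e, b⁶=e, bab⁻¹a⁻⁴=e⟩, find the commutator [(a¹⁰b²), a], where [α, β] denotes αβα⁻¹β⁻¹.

[(a¹⁰b²), a] = (a¹⁰b²)·a·(a¹⁰b²)⁻¹·a⁻¹.
  (a¹⁰b²) · a = b²
  (b²) · (ab⁴) = a³
  (a³) · (a¹²) = a²

Answer: a²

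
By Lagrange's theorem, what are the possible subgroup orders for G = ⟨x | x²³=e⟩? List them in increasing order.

|G| = 23 = 23. By Lagrange's theorem the order of any subgroup divides 23; the divisors of 23 are 1, 23.

Answer: 1, 23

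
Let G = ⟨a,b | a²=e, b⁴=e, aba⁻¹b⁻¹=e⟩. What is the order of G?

Enumerate words in the generators, reducing via the relations: the distinct elements are
  {a, b, e, ab, b², b³, ab², ab³}.
No further products give new elements, so |G| = 8.

Answer: 8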